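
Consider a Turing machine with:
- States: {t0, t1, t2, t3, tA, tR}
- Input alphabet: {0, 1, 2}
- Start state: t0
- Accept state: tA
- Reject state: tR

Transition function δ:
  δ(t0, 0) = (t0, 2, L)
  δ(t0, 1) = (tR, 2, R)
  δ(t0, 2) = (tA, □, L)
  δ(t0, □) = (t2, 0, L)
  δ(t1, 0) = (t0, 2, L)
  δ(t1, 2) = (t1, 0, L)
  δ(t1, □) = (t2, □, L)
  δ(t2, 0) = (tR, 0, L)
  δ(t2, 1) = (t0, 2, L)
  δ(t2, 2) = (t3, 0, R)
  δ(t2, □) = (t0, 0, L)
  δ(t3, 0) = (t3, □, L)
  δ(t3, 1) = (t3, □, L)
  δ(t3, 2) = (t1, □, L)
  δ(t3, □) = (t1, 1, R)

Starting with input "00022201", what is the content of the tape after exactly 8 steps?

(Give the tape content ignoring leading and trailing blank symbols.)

Execution trace:
Initial: [t0]00022201
Step 1: δ(t0, 0) = (t0, 2, L) → [t0]□20022201
Step 2: δ(t0, □) = (t2, 0, L) → [t2]□020022201
Step 3: δ(t2, □) = (t0, 0, L) → [t0]□0020022201
Step 4: δ(t0, □) = (t2, 0, L) → [t2]□00020022201
Step 5: δ(t2, □) = (t0, 0, L) → [t0]□000020022201
Step 6: δ(t0, □) = (t2, 0, L) → [t2]□0000020022201
Step 7: δ(t2, □) = (t0, 0, L) → [t0]□00000020022201
Step 8: δ(t0, □) = (t2, 0, L) → [t2]□000000020022201

After 8 steps, the tape (ignoring leading/trailing blanks) is: 000000020022201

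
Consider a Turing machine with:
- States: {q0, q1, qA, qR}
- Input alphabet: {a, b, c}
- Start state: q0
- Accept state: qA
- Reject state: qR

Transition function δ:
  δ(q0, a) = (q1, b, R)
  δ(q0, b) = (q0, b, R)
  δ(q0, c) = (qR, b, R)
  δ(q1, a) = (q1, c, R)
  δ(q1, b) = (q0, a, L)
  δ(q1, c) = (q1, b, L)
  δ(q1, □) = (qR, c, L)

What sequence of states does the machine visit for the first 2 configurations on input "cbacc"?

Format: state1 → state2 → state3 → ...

Execution trace:
Initial: [q0]cbacc
Step 1: δ(q0, c) = (qR, b, R) → b[qR]bacc

The machine reaches the reject state qR and halts.

State sequence: q0 → qR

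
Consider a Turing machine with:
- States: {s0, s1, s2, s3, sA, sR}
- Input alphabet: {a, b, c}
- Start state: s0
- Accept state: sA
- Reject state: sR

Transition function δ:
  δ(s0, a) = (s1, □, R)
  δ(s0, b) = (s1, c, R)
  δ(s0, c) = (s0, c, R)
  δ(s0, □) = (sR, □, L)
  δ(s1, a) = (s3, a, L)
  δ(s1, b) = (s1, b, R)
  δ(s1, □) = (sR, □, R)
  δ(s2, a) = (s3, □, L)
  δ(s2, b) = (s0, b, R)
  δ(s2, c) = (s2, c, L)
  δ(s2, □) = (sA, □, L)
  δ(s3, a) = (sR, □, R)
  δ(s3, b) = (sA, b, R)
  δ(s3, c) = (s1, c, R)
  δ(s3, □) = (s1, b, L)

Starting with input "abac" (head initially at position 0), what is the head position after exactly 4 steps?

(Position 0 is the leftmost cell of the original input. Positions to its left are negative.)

Execution trace (head position shown):
Step 0: [s0]abac  (head at position 0)
Step 1: move right → □[s1]bac  (head at position 1)
Step 2: move right → □b[s1]ac  (head at position 2)
Step 3: move left → □[s3]bac  (head at position 1)
Step 4: move right → □b[sA]ac  (head at position 2)

After 4 steps, the head is at position 2.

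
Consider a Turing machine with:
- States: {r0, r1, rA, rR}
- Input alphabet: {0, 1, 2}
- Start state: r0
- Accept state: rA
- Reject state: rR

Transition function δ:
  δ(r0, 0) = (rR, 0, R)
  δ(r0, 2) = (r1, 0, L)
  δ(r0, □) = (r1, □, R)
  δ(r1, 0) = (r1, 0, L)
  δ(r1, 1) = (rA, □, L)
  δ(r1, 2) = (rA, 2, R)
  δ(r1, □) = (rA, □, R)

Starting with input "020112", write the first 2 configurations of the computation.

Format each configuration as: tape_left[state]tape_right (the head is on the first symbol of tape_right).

Transitions applied:
Step 1: δ(r0, 0) = (rR, 0, R)

The first 2 configurations are:
[r0]020112 ⊢ 0[rR]20112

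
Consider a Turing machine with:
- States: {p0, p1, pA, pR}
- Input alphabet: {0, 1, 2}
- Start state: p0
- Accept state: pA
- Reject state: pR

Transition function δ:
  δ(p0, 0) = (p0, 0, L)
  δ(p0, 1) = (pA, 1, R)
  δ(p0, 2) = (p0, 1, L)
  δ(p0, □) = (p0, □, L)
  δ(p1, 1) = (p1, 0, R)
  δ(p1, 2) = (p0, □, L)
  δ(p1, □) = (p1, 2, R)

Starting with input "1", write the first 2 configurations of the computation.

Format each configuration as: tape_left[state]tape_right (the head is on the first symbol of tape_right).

Transitions applied:
Step 1: δ(p0, 1) = (pA, 1, R)

The first 2 configurations are:
[p0]1 ⊢ 1[pA]□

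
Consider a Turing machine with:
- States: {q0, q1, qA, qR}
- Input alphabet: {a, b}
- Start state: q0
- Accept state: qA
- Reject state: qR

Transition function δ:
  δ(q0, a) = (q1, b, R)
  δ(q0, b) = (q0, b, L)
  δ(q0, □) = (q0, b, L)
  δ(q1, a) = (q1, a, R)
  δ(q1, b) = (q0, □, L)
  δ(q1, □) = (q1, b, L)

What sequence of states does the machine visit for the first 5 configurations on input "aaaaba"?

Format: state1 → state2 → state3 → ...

Execution trace:
Initial: [q0]aaaaba
Step 1: δ(q0, a) = (q1, b, R) → b[q1]aaaba
Step 2: δ(q1, a) = (q1, a, R) → ba[q1]aaba
Step 3: δ(q1, a) = (q1, a, R) → baa[q1]aba
Step 4: δ(q1, a) = (q1, a, R) → baaa[q1]ba

State sequence: q0 → q1 → q1 → q1 → q1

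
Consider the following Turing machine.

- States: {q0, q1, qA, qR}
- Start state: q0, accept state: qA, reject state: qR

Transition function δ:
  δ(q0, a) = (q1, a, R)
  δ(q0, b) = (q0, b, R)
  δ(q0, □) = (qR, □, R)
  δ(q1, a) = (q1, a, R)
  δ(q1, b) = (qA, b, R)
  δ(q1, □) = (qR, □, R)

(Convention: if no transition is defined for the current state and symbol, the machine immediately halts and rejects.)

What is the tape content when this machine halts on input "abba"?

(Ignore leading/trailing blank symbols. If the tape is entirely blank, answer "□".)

Execution trace:
Initial: [q0]abba
Step 1: δ(q0, a) = (q1, a, R) → a[q1]bba
Step 2: δ(q1, b) = (qA, b, R) → ab[qA]ba

The machine reaches the accept state qA and halts.

Final tape (ignoring leading/trailing blanks): abba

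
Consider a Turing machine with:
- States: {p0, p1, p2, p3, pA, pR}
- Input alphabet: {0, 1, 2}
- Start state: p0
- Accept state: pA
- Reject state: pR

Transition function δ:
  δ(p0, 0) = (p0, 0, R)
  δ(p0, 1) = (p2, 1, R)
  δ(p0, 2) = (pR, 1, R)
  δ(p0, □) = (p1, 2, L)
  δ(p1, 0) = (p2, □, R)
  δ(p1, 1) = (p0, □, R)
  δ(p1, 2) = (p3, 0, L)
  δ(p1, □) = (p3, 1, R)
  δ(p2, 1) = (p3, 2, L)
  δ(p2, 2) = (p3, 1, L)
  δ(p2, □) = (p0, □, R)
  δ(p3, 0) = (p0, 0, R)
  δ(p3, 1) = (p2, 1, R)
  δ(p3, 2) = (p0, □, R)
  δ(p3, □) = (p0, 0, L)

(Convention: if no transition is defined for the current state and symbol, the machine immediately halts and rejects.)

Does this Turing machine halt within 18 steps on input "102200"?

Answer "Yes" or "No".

Execution trace:
Initial: [p0]102200
Step 1: δ(p0, 1) = (p2, 1, R) → 1[p2]02200

No transition is defined for δ(p2, 0). By convention the machine halts and rejects.
The machine halted after 1 step (within the 18-step bound).

Answer: Yes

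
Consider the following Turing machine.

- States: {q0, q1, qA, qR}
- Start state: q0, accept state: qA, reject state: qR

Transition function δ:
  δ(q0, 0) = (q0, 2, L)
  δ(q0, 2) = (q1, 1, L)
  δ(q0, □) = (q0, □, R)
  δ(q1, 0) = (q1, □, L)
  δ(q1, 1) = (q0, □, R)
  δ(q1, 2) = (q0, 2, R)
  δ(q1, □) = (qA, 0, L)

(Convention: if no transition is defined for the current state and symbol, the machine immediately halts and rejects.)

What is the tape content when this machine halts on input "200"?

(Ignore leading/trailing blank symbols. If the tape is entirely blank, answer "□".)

Execution trace:
Initial: [q0]200
Step 1: δ(q0, 2) = (q1, 1, L) → [q1]□100
Step 2: δ(q1, □) = (qA, 0, L) → [qA]□0100

The machine reaches the accept state qA and halts.

Final tape (ignoring leading/trailing blanks): 0100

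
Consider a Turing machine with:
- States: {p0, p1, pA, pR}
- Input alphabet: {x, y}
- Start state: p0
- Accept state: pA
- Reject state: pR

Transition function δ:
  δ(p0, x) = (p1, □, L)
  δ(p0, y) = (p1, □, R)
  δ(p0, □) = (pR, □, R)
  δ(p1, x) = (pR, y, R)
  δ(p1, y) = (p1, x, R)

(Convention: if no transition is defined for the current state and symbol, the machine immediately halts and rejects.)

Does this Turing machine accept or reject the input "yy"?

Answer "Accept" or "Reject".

Execution trace:
Initial: [p0]yy
Step 1: δ(p0, y) = (p1, □, R) → □[p1]y
Step 2: δ(p1, y) = (p1, x, R) → □x[p1]□

No transition is defined for δ(p1, □). By convention the machine halts and rejects.

Answer: Reject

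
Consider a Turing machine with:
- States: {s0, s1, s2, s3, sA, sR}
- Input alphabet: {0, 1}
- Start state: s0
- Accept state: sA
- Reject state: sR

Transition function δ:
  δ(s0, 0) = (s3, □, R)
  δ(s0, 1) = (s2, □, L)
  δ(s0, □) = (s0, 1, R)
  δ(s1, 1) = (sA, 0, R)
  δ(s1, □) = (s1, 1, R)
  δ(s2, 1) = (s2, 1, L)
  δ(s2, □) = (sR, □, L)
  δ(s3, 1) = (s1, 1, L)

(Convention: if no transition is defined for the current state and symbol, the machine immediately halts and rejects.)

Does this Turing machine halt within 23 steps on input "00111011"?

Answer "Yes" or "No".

Execution trace:
Initial: [s0]00111011
Step 1: δ(s0, 0) = (s3, □, R) → □[s3]0111011

No transition is defined for δ(s3, 0). By convention the machine halts and rejects.
The machine halted after 1 step (within the 23-step bound).

Answer: Yes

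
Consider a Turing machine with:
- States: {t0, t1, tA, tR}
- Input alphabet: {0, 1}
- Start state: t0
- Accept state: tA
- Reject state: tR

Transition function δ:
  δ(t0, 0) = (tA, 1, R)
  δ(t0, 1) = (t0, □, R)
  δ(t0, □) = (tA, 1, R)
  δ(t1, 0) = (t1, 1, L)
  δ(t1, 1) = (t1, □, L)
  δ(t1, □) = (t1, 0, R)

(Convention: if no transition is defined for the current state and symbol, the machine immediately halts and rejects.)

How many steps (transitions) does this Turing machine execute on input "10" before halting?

Execution trace:
Initial: [t0]10
Step 1: δ(t0, 1) = (t0, □, R) → □[t0]0
Step 2: δ(t0, 0) = (tA, 1, R) → □1[tA]□

The machine reaches the accept state tA and halts.

The machine executed 2 steps before halting.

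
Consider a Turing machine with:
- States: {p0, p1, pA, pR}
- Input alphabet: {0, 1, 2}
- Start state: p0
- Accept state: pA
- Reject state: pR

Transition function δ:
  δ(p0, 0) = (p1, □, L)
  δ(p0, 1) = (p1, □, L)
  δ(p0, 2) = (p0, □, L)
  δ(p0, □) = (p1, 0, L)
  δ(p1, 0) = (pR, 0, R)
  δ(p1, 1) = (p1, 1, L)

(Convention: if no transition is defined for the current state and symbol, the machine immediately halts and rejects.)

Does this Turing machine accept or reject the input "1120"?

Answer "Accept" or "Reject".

Execution trace:
Initial: [p0]1120
Step 1: δ(p0, 1) = (p1, □, L) → [p1]□□120

No transition is defined for δ(p1, □). By convention the machine halts and rejects.

Answer: Reject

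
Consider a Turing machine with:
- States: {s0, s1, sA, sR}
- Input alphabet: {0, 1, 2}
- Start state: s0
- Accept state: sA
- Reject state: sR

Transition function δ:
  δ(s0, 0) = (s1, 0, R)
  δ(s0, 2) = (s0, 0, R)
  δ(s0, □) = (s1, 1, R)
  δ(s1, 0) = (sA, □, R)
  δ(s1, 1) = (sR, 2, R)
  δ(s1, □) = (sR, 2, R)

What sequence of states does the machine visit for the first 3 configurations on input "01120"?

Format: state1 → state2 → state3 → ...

Execution trace:
Initial: [s0]01120
Step 1: δ(s0, 0) = (s1, 0, R) → 0[s1]1120
Step 2: δ(s1, 1) = (sR, 2, R) → 02[sR]120

The machine reaches the reject state sR and halts.

State sequence: s0 → s1 → sR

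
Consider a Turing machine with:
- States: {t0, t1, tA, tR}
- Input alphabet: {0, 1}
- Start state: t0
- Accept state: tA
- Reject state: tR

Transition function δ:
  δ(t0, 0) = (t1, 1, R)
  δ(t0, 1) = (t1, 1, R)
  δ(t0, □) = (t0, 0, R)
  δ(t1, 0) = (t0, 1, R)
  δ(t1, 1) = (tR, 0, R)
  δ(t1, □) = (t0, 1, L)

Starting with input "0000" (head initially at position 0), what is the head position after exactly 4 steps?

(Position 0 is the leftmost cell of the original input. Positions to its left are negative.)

Execution trace (head position shown):
Step 0: [t0]0000  (head at position 0)
Step 1: move right → 1[t1]000  (head at position 1)
Step 2: move right → 11[t0]00  (head at position 2)
Step 3: move right → 111[t1]0  (head at position 3)
Step 4: move right → 1111[t0]□  (head at position 4)

After 4 steps, the head is at position 4.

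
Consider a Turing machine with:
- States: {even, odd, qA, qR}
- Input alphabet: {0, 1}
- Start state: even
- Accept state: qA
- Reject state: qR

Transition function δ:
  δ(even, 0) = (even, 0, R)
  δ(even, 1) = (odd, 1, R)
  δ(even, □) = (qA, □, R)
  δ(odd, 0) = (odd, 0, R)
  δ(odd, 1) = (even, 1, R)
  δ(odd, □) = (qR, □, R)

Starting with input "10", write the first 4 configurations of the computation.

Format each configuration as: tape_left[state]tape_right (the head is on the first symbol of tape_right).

Transitions applied:
Step 1: δ(even, 1) = (odd, 1, R)
Step 2: δ(odd, 0) = (odd, 0, R)
Step 3: δ(odd, □) = (qR, □, R)

The first 4 configurations are:
[even]10 ⊢ 1[odd]0 ⊢ 10[odd]□ ⊢ 10□[qR]□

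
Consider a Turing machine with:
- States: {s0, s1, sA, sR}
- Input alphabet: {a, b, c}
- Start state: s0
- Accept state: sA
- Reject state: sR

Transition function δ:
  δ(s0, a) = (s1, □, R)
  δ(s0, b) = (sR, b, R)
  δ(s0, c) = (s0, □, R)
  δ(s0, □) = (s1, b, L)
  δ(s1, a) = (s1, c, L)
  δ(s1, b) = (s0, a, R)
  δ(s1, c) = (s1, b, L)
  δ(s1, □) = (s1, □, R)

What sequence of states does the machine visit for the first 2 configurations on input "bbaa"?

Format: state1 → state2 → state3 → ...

Execution trace:
Initial: [s0]bbaa
Step 1: δ(s0, b) = (sR, b, R) → b[sR]baa

The machine reaches the reject state sR and halts.

State sequence: s0 → sR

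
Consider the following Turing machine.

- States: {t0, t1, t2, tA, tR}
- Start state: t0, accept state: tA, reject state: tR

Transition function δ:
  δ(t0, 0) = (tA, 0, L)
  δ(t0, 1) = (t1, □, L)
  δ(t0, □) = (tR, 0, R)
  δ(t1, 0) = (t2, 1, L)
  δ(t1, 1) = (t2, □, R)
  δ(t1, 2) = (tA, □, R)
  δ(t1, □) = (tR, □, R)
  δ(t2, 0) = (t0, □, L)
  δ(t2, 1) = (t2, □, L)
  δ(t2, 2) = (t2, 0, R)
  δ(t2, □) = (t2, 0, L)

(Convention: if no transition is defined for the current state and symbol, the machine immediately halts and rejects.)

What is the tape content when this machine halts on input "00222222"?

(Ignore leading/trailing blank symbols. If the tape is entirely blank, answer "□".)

Execution trace:
Initial: [t0]00222222
Step 1: δ(t0, 0) = (tA, 0, L) → [tA]□00222222

The machine reaches the accept state tA and halts.

Final tape (ignoring leading/trailing blanks): 00222222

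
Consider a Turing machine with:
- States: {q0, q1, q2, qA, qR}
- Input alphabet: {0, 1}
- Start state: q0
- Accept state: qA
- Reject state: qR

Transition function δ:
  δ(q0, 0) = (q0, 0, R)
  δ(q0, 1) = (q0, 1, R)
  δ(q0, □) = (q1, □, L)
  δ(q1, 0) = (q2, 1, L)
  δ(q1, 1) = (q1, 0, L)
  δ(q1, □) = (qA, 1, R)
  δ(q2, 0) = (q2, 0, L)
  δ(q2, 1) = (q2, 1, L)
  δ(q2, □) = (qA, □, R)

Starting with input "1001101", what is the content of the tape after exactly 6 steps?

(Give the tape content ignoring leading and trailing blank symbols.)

Execution trace:
Initial: [q0]1001101
Step 1: δ(q0, 1) = (q0, 1, R) → 1[q0]001101
Step 2: δ(q0, 0) = (q0, 0, R) → 10[q0]01101
Step 3: δ(q0, 0) = (q0, 0, R) → 100[q0]1101
Step 4: δ(q0, 1) = (q0, 1, R) → 1001[q0]101
Step 5: δ(q0, 1) = (q0, 1, R) → 10011[q0]01
Step 6: δ(q0, 0) = (q0, 0, R) → 100110[q0]1

After 6 steps, the tape (ignoring leading/trailing blanks) is: 1001101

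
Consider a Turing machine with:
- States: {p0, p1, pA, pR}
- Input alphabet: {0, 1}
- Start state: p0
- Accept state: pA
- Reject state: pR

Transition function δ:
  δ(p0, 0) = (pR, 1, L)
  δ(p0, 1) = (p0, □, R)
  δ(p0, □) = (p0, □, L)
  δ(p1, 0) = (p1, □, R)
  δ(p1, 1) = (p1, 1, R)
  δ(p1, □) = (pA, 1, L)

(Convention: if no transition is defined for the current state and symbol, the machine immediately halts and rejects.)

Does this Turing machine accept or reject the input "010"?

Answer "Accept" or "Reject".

Execution trace:
Initial: [p0]010
Step 1: δ(p0, 0) = (pR, 1, L) → [pR]□110

The machine reaches the reject state pR and halts.

Answer: Reject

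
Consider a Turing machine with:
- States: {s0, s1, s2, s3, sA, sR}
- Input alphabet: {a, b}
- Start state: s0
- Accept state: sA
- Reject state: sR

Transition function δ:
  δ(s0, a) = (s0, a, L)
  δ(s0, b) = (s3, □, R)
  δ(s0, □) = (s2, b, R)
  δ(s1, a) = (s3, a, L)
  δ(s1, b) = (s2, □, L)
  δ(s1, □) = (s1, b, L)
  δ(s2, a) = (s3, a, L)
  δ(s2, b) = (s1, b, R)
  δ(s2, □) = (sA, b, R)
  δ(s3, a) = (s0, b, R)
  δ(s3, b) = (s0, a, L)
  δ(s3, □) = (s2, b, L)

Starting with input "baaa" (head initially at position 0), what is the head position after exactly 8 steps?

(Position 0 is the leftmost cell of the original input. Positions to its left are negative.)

Execution trace (head position shown):
Step 0: [s0]baaa  (head at position 0)
Step 1: move right → □[s3]aaa  (head at position 1)
Step 2: move right → □b[s0]aa  (head at position 2)
Step 3: move left → □[s0]baa  (head at position 1)
Step 4: move right → □□[s3]aa  (head at position 2)
Step 5: move right → □□b[s0]a  (head at position 3)
Step 6: move left → □□[s0]ba  (head at position 2)
Step 7: move right → □□□[s3]a  (head at position 3)
Step 8: move right → □□□b[s0]□  (head at position 4)

After 8 steps, the head is at position 4.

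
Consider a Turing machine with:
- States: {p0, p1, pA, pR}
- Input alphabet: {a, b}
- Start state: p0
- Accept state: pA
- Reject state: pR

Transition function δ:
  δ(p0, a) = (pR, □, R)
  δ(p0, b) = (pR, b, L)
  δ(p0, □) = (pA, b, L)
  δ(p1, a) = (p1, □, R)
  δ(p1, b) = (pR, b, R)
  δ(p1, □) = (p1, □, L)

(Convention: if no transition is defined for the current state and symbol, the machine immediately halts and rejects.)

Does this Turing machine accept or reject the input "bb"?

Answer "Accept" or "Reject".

Execution trace:
Initial: [p0]bb
Step 1: δ(p0, b) = (pR, b, L) → [pR]□bb

The machine reaches the reject state pR and halts.

Answer: Reject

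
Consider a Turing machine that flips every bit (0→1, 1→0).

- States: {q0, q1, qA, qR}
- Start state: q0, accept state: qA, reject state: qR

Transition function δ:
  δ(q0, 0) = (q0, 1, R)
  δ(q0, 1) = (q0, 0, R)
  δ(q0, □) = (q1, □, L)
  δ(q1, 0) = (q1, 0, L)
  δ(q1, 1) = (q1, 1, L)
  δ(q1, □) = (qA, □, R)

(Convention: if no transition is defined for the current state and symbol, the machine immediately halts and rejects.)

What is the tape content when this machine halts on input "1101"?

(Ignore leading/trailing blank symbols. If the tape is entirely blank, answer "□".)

Execution trace:
Initial: [q0]1101
Step 1: δ(q0, 1) = (q0, 0, R) → 0[q0]101
Step 2: δ(q0, 1) = (q0, 0, R) → 00[q0]01
Step 3: δ(q0, 0) = (q0, 1, R) → 001[q0]1
Step 4: δ(q0, 1) = (q0, 0, R) → 0010[q0]□
Step 5: δ(q0, □) = (q1, □, L) → 001[q1]0□
Step 6: δ(q1, 0) = (q1, 0, L) → 00[q1]10□
Step 7: δ(q1, 1) = (q1, 1, L) → 0[q1]010□
Step 8: δ(q1, 0) = (q1, 0, L) → [q1]0010□
Step 9: δ(q1, 0) = (q1, 0, L) → [q1]□0010□
Step 10: δ(q1, □) = (qA, □, R) → □[qA]0010□

The machine reaches the accept state qA and halts.

Final tape (ignoring leading/trailing blanks): 0010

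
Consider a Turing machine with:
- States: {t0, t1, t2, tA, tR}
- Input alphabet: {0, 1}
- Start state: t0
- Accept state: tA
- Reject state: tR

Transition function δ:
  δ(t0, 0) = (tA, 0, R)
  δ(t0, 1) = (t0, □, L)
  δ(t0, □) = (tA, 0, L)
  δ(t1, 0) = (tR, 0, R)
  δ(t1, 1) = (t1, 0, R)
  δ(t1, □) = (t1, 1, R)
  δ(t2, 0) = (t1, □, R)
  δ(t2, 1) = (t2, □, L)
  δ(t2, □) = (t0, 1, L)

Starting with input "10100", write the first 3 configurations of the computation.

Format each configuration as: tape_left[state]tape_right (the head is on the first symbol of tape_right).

Transitions applied:
Step 1: δ(t0, 1) = (t0, □, L)
Step 2: δ(t0, □) = (tA, 0, L)

The first 3 configurations are:
[t0]10100 ⊢ [t0]□□0100 ⊢ [tA]□0□0100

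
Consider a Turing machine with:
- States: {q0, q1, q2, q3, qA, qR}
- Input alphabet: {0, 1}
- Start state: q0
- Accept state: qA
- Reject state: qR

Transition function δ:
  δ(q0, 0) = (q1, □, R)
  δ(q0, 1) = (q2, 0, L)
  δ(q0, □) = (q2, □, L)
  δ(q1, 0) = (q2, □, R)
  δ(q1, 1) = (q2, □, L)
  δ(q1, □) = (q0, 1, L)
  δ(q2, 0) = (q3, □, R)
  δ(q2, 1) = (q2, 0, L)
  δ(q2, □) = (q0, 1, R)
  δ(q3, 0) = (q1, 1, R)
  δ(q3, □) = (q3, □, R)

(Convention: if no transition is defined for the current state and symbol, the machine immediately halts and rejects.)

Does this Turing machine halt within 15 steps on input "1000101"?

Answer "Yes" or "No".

Execution trace:
Initial: [q0]1000101
Step 1: δ(q0, 1) = (q2, 0, L) → [q2]□0000101
Step 2: δ(q2, □) = (q0, 1, R) → 1[q0]0000101
Step 3: δ(q0, 0) = (q1, □, R) → 1□[q1]000101
Step 4: δ(q1, 0) = (q2, □, R) → 1□□[q2]00101
Step 5: δ(q2, 0) = (q3, □, R) → 1□□□[q3]0101
Step 6: δ(q3, 0) = (q1, 1, R) → 1□□□1[q1]101
Step 7: δ(q1, 1) = (q2, □, L) → 1□□□[q2]1□01
Step 8: δ(q2, 1) = (q2, 0, L) → 1□□[q2]□0□01
Step 9: δ(q2, □) = (q0, 1, R) → 1□□1[q0]0□01
Step 10: δ(q0, 0) = (q1, □, R) → 1□□1□[q1]□01
Step 11: δ(q1, □) = (q0, 1, L) → 1□□1[q0]□101
Step 12: δ(q0, □) = (q2, □, L) → 1□□[q2]1□101
Step 13: δ(q2, 1) = (q2, 0, L) → 1□[q2]□0□101
Step 14: δ(q2, □) = (q0, 1, R) → 1□1[q0]0□101
Step 15: δ(q0, 0) = (q1, □, R) → 1□1□[q1]□101

The machine has not reached a halting state after 15 steps.
The machine did not halt within the 15-step bound.

Answer: No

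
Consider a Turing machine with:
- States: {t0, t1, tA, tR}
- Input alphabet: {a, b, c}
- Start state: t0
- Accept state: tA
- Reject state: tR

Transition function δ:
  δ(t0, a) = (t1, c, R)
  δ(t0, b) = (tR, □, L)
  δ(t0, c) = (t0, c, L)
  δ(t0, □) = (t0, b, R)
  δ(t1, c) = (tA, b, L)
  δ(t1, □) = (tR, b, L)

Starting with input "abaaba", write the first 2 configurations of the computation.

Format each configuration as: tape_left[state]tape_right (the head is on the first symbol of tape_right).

Transitions applied:
Step 1: δ(t0, a) = (t1, c, R)

The first 2 configurations are:
[t0]abaaba ⊢ c[t1]baaba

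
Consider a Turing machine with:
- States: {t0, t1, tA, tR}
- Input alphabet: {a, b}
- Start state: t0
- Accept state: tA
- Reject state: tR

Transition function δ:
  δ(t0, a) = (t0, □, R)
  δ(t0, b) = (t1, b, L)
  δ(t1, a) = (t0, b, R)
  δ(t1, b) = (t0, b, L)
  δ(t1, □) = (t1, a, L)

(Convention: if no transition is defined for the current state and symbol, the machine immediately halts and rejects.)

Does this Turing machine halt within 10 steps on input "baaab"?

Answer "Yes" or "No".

Execution trace:
Initial: [t0]baaab
Step 1: δ(t0, b) = (t1, b, L) → [t1]□baaab
Step 2: δ(t1, □) = (t1, a, L) → [t1]□abaaab
Step 3: δ(t1, □) = (t1, a, L) → [t1]□aabaaab
Step 4: δ(t1, □) = (t1, a, L) → [t1]□aaabaaab
Step 5: δ(t1, □) = (t1, a, L) → [t1]□aaaabaaab
Step 6: δ(t1, □) = (t1, a, L) → [t1]□aaaaabaaab
Step 7: δ(t1, □) = (t1, a, L) → [t1]□aaaaaabaaab
Step 8: δ(t1, □) = (t1, a, L) → [t1]□aaaaaaabaaab
Step 9: δ(t1, □) = (t1, a, L) → [t1]□aaaaaaaabaaab
Step 10: δ(t1, □) = (t1, a, L) → [t1]□aaaaaaaaabaaab

The machine has not reached a halting state after 10 steps.
The machine did not halt within the 10-step bound.

Answer: No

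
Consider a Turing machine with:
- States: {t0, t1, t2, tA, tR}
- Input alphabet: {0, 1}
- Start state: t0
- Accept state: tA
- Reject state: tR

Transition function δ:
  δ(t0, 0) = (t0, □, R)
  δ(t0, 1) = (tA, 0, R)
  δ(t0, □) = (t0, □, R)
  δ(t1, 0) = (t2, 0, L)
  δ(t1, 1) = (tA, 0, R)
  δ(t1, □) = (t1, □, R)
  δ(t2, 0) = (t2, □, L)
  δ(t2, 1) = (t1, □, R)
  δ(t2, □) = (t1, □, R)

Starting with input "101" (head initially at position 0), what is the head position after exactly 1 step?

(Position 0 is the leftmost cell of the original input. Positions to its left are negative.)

Execution trace (head position shown):
Step 0: [t0]101  (head at position 0)
Step 1: move right → 0[tA]01  (head at position 1)

After 1 step, the head is at position 1.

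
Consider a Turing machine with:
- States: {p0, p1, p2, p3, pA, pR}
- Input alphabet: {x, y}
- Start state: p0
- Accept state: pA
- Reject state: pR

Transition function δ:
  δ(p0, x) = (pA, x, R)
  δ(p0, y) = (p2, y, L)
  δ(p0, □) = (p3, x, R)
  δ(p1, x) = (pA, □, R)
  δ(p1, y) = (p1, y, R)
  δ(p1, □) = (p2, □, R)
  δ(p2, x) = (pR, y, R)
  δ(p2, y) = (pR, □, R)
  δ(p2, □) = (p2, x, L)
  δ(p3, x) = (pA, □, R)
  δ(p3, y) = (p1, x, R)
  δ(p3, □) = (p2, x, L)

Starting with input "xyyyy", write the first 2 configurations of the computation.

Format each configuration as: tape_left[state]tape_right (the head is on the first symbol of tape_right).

Transitions applied:
Step 1: δ(p0, x) = (pA, x, R)

The first 2 configurations are:
[p0]xyyyy ⊢ x[pA]yyyy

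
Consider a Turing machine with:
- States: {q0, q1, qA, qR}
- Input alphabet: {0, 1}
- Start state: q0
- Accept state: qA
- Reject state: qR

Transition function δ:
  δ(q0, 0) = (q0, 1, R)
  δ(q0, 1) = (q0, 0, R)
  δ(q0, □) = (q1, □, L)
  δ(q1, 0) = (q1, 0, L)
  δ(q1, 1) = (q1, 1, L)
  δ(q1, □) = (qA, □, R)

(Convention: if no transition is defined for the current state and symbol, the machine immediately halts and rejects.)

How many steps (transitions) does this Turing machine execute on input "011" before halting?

Execution trace:
Initial: [q0]011
Step 1: δ(q0, 0) = (q0, 1, R) → 1[q0]11
Step 2: δ(q0, 1) = (q0, 0, R) → 10[q0]1
Step 3: δ(q0, 1) = (q0, 0, R) → 100[q0]□
Step 4: δ(q0, □) = (q1, □, L) → 10[q1]0□
Step 5: δ(q1, 0) = (q1, 0, L) → 1[q1]00□
Step 6: δ(q1, 0) = (q1, 0, L) → [q1]100□
Step 7: δ(q1, 1) = (q1, 1, L) → [q1]□100□
Step 8: δ(q1, □) = (qA, □, R) → □[qA]100□

The machine reaches the accept state qA and halts.

The machine executed 8 steps before halting.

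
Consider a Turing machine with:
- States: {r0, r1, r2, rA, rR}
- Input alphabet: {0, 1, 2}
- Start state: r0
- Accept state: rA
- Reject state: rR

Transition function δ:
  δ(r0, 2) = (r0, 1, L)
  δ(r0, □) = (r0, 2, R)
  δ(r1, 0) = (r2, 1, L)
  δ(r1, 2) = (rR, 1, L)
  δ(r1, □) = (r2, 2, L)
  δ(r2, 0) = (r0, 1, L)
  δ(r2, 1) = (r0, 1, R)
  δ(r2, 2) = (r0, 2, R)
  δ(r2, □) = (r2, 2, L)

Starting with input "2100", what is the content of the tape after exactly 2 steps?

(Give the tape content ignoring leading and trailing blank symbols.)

Execution trace:
Initial: [r0]2100
Step 1: δ(r0, 2) = (r0, 1, L) → [r0]□1100
Step 2: δ(r0, □) = (r0, 2, R) → 2[r0]1100

No transition is defined for δ(r0, 1). By convention the machine halts and rejects.

After 2 steps, the tape (ignoring leading/trailing blanks) is: 21100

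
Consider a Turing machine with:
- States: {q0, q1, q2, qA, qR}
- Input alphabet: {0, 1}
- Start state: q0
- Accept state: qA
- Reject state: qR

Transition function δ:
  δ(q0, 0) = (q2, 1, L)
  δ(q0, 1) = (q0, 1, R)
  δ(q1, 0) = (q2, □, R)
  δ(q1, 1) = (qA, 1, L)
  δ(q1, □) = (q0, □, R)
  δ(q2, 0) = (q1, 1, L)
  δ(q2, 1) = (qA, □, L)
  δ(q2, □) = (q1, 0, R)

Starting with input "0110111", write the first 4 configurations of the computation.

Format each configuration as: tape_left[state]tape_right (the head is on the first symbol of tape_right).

Transitions applied:
Step 1: δ(q0, 0) = (q2, 1, L)
Step 2: δ(q2, □) = (q1, 0, R)
Step 3: δ(q1, 1) = (qA, 1, L)

The first 4 configurations are:
[q0]0110111 ⊢ [q2]□1110111 ⊢ 0[q1]1110111 ⊢ [qA]01110111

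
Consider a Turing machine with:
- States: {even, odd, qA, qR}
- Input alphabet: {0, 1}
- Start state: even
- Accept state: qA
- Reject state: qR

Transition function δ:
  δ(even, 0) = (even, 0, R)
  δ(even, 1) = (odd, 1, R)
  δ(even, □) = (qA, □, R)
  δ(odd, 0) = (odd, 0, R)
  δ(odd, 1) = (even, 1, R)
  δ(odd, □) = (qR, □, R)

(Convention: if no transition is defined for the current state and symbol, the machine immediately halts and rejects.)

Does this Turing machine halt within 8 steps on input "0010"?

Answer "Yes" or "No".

Execution trace:
Initial: [even]0010
Step 1: δ(even, 0) = (even, 0, R) → 0[even]010
Step 2: δ(even, 0) = (even, 0, R) → 00[even]10
Step 3: δ(even, 1) = (odd, 1, R) → 001[odd]0
Step 4: δ(odd, 0) = (odd, 0, R) → 0010[odd]□
Step 5: δ(odd, □) = (qR, □, R) → 0010□[qR]□

The machine reaches the reject state qR and halts.
The machine halted after 5 steps (within the 8-step bound).

Answer: Yes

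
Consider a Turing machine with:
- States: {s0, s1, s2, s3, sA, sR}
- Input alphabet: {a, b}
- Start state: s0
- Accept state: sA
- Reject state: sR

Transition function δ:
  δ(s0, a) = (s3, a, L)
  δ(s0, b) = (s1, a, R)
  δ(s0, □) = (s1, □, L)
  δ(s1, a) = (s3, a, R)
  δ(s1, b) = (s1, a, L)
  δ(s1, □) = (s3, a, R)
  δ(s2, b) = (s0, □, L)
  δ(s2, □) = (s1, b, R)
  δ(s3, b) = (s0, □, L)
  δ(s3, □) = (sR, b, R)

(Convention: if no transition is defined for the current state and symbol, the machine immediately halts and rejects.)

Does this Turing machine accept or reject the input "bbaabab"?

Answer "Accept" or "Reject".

Execution trace:
Initial: [s0]bbaabab
Step 1: δ(s0, b) = (s1, a, R) → a[s1]baabab
Step 2: δ(s1, b) = (s1, a, L) → [s1]aaaabab
Step 3: δ(s1, a) = (s3, a, R) → a[s3]aaabab

No transition is defined for δ(s3, a). By convention the machine halts and rejects.

Answer: Reject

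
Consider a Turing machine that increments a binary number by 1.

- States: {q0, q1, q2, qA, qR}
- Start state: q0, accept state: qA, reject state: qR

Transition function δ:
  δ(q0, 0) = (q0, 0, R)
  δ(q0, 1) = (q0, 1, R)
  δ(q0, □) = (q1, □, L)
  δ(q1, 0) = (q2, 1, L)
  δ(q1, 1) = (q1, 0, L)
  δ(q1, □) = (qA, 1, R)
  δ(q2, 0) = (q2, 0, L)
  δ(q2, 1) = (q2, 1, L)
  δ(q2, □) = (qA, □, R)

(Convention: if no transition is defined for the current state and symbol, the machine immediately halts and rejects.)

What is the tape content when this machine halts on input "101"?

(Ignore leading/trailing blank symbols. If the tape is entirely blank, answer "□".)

Execution trace:
Initial: [q0]101
Step 1: δ(q0, 1) = (q0, 1, R) → 1[q0]01
Step 2: δ(q0, 0) = (q0, 0, R) → 10[q0]1
Step 3: δ(q0, 1) = (q0, 1, R) → 101[q0]□
Step 4: δ(q0, □) = (q1, □, L) → 10[q1]1□
Step 5: δ(q1, 1) = (q1, 0, L) → 1[q1]00□
Step 6: δ(q1, 0) = (q2, 1, L) → [q2]110□
Step 7: δ(q2, 1) = (q2, 1, L) → [q2]□110□
Step 8: δ(q2, □) = (qA, □, R) → □[qA]110□

The machine reaches the accept state qA and halts.

Final tape (ignoring leading/trailing blanks): 110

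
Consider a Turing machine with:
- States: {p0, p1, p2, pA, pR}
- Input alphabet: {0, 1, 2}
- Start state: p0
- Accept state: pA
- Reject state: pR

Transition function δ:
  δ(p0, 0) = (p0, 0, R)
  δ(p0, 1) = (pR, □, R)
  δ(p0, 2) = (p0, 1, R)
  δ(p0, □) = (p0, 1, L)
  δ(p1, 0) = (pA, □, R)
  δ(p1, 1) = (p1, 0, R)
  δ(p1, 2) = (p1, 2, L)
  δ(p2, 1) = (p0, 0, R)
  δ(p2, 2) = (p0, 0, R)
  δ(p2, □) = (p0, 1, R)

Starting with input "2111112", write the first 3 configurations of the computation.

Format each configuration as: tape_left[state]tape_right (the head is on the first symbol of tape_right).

Transitions applied:
Step 1: δ(p0, 2) = (p0, 1, R)
Step 2: δ(p0, 1) = (pR, □, R)

The first 3 configurations are:
[p0]2111112 ⊢ 1[p0]111112 ⊢ 1□[pR]11112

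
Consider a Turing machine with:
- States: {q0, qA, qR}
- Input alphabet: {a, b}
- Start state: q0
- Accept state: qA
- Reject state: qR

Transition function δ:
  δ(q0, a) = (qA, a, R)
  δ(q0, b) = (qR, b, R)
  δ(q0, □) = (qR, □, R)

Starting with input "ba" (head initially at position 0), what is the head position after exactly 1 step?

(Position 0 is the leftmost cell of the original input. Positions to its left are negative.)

Execution trace (head position shown):
Step 0: [q0]ba  (head at position 0)
Step 1: move right → b[qR]a  (head at position 1)

After 1 step, the head is at position 1.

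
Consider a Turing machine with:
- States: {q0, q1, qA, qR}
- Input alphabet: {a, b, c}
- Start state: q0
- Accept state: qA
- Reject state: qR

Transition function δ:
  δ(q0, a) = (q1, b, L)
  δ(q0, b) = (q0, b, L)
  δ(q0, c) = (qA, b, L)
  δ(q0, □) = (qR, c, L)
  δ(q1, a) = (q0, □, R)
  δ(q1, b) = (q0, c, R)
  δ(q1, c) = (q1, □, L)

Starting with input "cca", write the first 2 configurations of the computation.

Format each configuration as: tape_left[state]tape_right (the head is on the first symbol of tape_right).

Transitions applied:
Step 1: δ(q0, c) = (qA, b, L)

The first 2 configurations are:
[q0]cca ⊢ [qA]□bca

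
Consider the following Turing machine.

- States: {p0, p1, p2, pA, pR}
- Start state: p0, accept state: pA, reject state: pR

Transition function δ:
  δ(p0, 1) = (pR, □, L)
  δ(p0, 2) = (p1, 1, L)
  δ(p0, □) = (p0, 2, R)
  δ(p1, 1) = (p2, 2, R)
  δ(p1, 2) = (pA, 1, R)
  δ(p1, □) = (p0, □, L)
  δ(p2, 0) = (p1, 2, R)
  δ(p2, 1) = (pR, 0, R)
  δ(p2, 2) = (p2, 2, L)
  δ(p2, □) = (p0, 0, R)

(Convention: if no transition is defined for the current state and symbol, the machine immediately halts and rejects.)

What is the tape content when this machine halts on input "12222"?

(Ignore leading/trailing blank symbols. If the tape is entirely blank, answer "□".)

Execution trace:
Initial: [p0]12222
Step 1: δ(p0, 1) = (pR, □, L) → [pR]□□2222

The machine reaches the reject state pR and halts.

Final tape (ignoring leading/trailing blanks): 2222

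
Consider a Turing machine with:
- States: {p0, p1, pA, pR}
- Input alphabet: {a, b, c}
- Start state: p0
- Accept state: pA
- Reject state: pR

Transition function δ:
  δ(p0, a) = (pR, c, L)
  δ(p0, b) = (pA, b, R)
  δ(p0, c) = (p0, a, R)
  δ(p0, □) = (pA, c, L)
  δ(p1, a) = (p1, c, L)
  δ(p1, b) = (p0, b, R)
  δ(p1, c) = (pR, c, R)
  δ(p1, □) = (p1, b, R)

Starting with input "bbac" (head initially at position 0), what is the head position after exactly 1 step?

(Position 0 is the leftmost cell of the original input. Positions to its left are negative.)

Execution trace (head position shown):
Step 0: [p0]bbac  (head at position 0)
Step 1: move right → b[pA]bac  (head at position 1)

After 1 step, the head is at position 1.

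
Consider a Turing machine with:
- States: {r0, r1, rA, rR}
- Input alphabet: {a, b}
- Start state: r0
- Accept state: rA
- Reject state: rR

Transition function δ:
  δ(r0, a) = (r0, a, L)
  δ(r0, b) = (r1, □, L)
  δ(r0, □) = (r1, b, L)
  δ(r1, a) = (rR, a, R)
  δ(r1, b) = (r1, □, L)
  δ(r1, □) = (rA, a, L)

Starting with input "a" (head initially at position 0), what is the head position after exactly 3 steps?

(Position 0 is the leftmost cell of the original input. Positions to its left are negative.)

Execution trace (head position shown):
Step 0: [r0]a  (head at position 0)
Step 1: move left → [r0]□a  (head at position -1)
Step 2: move left → [r1]□ba  (head at position -2)
Step 3: move left → [rA]□aba  (head at position -3)

After 3 steps, the head is at position -3.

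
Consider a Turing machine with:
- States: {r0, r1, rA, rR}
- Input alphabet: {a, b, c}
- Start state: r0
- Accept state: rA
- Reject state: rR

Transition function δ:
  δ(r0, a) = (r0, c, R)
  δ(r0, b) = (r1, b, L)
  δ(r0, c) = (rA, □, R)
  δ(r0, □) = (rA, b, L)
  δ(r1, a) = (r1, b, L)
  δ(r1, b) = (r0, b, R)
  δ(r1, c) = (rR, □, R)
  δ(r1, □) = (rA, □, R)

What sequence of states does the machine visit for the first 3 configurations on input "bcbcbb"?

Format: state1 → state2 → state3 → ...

Execution trace:
Initial: [r0]bcbcbb
Step 1: δ(r0, b) = (r1, b, L) → [r1]□bcbcbb
Step 2: δ(r1, □) = (rA, □, R) → □[rA]bcbcbb

The machine reaches the accept state rA and halts.

State sequence: r0 → r1 → rA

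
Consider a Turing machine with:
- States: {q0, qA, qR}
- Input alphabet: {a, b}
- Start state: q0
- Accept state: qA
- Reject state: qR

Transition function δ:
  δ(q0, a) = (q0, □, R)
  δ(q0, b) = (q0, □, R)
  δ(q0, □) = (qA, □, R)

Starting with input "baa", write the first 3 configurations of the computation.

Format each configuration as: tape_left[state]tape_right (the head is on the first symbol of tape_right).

Transitions applied:
Step 1: δ(q0, b) = (q0, □, R)
Step 2: δ(q0, a) = (q0, □, R)

The first 3 configurations are:
[q0]baa ⊢ □[q0]aa ⊢ □□[q0]a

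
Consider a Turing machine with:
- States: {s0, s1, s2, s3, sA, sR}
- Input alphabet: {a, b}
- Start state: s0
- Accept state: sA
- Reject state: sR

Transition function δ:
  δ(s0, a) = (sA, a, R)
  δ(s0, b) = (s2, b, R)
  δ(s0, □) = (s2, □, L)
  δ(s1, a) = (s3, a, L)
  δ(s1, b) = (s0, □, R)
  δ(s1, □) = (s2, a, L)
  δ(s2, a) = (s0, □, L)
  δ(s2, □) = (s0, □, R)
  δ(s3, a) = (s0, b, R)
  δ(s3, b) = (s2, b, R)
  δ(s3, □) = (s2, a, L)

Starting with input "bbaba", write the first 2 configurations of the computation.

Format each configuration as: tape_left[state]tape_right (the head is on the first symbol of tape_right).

Transitions applied:
Step 1: δ(s0, b) = (s2, b, R)

The first 2 configurations are:
[s0]bbaba ⊢ b[s2]baba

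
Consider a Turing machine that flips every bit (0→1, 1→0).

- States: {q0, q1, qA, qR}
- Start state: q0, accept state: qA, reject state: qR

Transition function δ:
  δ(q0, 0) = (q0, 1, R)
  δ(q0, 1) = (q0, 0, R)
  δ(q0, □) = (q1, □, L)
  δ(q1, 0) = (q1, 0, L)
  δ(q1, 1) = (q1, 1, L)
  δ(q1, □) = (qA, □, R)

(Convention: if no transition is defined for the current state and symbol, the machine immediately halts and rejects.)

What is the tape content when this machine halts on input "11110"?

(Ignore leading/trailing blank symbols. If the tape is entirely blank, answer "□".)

Execution trace:
Initial: [q0]11110
Step 1: δ(q0, 1) = (q0, 0, R) → 0[q0]1110
Step 2: δ(q0, 1) = (q0, 0, R) → 00[q0]110
Step 3: δ(q0, 1) = (q0, 0, R) → 000[q0]10
Step 4: δ(q0, 1) = (q0, 0, R) → 0000[q0]0
Step 5: δ(q0, 0) = (q0, 1, R) → 00001[q0]□
Step 6: δ(q0, □) = (q1, □, L) → 0000[q1]1□
Step 7: δ(q1, 1) = (q1, 1, L) → 000[q1]01□
Step 8: δ(q1, 0) = (q1, 0, L) → 00[q1]001□
Step 9: δ(q1, 0) = (q1, 0, L) → 0[q1]0001□
Step 10: δ(q1, 0) = (q1, 0, L) → [q1]00001□
Step 11: δ(q1, 0) = (q1, 0, L) → [q1]□00001□
Step 12: δ(q1, □) = (qA, □, R) → □[qA]00001□

The machine reaches the accept state qA and halts.

Final tape (ignoring leading/trailing blanks): 00001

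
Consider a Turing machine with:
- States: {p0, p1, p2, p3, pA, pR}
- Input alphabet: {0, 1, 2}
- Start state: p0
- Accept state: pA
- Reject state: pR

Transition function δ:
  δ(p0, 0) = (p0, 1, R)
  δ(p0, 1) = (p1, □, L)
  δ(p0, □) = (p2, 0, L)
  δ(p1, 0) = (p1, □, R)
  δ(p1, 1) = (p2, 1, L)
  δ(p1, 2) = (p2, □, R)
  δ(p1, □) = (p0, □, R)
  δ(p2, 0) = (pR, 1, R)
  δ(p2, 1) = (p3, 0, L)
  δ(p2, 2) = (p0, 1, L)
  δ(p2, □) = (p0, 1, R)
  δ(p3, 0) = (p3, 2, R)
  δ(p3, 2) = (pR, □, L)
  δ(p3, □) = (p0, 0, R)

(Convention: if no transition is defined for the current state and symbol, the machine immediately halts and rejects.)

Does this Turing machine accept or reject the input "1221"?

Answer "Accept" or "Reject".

Execution trace:
Initial: [p0]1221
Step 1: δ(p0, 1) = (p1, □, L) → [p1]□□221
Step 2: δ(p1, □) = (p0, □, R) → □[p0]□221
Step 3: δ(p0, □) = (p2, 0, L) → [p2]□0221
Step 4: δ(p2, □) = (p0, 1, R) → 1[p0]0221
Step 5: δ(p0, 0) = (p0, 1, R) → 11[p0]221

No transition is defined for δ(p0, 2). By convention the machine halts and rejects.

Answer: Reject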